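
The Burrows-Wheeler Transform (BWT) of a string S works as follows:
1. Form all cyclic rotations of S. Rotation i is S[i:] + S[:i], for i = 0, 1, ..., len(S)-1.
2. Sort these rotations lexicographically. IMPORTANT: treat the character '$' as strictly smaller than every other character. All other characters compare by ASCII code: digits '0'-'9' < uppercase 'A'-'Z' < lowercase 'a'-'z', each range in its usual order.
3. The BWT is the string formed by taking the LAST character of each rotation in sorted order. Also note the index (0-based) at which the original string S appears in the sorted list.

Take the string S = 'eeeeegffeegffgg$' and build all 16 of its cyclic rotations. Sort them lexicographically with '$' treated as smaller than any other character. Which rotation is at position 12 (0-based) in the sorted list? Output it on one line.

Answer: g$eeeeegffeegffg

Derivation:
All 16 rotations (rotation i = S[i:]+S[:i]):
  rot[0] = eeeeegffeegffgg$
  rot[1] = eeeegffeegffgg$e
  rot[2] = eeegffeegffgg$ee
  rot[3] = eegffeegffgg$eee
  rot[4] = egffeegffgg$eeee
  rot[5] = gffeegffgg$eeeee
  rot[6] = ffeegffgg$eeeeeg
  rot[7] = feegffgg$eeeeegf
  rot[8] = eegffgg$eeeeegff
  rot[9] = egffgg$eeeeegffe
  rot[10] = gffgg$eeeeegffee
  rot[11] = ffgg$eeeeegffeeg
  rot[12] = fgg$eeeeegffeegf
  rot[13] = gg$eeeeegffeegff
  rot[14] = g$eeeeegffeegffg
  rot[15] = $eeeeegffeegffgg
Sorted (with $ < everything):
  sorted[0] = $eeeeegffeegffgg
  sorted[1] = eeeeegffeegffgg$
  sorted[2] = eeeegffeegffgg$e
  sorted[3] = eeegffeegffgg$ee
  sorted[4] = eegffeegffgg$eee
  sorted[5] = eegffgg$eeeeegff
  sorted[6] = egffeegffgg$eeee
  sorted[7] = egffgg$eeeeegffe
  sorted[8] = feegffgg$eeeeegf
  sorted[9] = ffeegffgg$eeeeeg
  sorted[10] = ffgg$eeeeegffeeg
  sorted[11] = fgg$eeeeegffeegf
  sorted[12] = g$eeeeegffeegffg
  sorted[13] = gffeegffgg$eeeee
  sorted[14] = gffgg$eeeeegffee
  sorted[15] = gg$eeeeegffeegff
sorted[12] = g$eeeeegffeegffg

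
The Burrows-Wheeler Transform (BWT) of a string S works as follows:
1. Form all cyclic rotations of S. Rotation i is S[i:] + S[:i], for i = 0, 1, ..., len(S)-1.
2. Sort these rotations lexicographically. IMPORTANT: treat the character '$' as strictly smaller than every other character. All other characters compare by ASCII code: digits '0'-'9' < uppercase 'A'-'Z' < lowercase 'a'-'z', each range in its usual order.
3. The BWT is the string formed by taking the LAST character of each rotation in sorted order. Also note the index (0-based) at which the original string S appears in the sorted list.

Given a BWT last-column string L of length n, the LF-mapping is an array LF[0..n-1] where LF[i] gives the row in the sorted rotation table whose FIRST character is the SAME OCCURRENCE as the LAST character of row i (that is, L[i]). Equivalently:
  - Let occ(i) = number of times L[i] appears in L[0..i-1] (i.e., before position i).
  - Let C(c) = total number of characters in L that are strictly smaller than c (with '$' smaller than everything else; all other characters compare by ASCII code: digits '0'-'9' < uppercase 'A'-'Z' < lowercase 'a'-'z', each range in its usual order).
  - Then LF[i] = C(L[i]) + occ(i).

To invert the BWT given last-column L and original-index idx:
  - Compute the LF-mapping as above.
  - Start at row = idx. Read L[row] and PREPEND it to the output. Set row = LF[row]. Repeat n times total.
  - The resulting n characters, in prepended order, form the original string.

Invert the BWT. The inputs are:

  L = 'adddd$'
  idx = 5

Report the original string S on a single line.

LF mapping: 1 2 3 4 5 0
Walk LF starting at row 5, prepending L[row]:
  step 1: row=5, L[5]='$', prepend. Next row=LF[5]=0
  step 2: row=0, L[0]='a', prepend. Next row=LF[0]=1
  step 3: row=1, L[1]='d', prepend. Next row=LF[1]=2
  step 4: row=2, L[2]='d', prepend. Next row=LF[2]=3
  step 5: row=3, L[3]='d', prepend. Next row=LF[3]=4
  step 6: row=4, L[4]='d', prepend. Next row=LF[4]=5
Reversed output: dddda$

Answer: dddda$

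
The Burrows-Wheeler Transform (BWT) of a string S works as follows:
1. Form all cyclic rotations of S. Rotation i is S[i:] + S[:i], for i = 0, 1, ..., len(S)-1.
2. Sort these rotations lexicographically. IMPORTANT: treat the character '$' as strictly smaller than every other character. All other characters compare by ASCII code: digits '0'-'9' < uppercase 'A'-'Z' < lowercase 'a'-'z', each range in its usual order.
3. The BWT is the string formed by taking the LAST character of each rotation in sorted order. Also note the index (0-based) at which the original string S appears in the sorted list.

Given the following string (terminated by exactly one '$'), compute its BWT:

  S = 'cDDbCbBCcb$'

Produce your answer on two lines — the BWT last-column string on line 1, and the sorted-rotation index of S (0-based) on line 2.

Answer: bbbBcDcCD$C
9

Derivation:
All 11 rotations (rotation i = S[i:]+S[:i]):
  rot[0] = cDDbCbBCcb$
  rot[1] = DDbCbBCcb$c
  rot[2] = DbCbBCcb$cD
  rot[3] = bCbBCcb$cDD
  rot[4] = CbBCcb$cDDb
  rot[5] = bBCcb$cDDbC
  rot[6] = BCcb$cDDbCb
  rot[7] = Ccb$cDDbCbB
  rot[8] = cb$cDDbCbBC
  rot[9] = b$cDDbCbBCc
  rot[10] = $cDDbCbBCcb
Sorted (with $ < everything):
  sorted[0] = $cDDbCbBCcb  (last char: 'b')
  sorted[1] = BCcb$cDDbCb  (last char: 'b')
  sorted[2] = CbBCcb$cDDb  (last char: 'b')
  sorted[3] = Ccb$cDDbCbB  (last char: 'B')
  sorted[4] = DDbCbBCcb$c  (last char: 'c')
  sorted[5] = DbCbBCcb$cD  (last char: 'D')
  sorted[6] = b$cDDbCbBCc  (last char: 'c')
  sorted[7] = bBCcb$cDDbC  (last char: 'C')
  sorted[8] = bCbBCcb$cDD  (last char: 'D')
  sorted[9] = cDDbCbBCcb$  (last char: '$')
  sorted[10] = cb$cDDbCbBC  (last char: 'C')
Last column: bbbBcDcCD$C
Original string S is at sorted index 9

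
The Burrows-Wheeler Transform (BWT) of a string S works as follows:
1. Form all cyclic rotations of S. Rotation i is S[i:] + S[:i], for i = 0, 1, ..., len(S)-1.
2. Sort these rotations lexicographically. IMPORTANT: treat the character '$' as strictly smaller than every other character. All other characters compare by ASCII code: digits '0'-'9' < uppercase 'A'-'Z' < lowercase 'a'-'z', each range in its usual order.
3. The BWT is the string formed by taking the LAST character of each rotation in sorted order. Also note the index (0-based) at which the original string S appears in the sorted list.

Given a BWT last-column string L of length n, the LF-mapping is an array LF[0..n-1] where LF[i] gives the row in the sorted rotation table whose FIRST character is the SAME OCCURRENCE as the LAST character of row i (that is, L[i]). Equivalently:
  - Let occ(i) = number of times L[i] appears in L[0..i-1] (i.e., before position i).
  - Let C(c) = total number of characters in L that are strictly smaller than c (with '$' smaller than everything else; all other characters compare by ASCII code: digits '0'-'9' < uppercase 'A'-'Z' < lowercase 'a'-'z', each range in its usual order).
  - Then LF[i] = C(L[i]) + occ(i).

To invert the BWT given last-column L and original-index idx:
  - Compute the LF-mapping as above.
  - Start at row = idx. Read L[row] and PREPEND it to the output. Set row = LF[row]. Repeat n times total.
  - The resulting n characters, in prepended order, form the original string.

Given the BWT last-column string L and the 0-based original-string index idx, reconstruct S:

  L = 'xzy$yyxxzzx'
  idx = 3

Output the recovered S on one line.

Answer: xyyxyxzzzx$

Derivation:
LF mapping: 1 8 5 0 6 7 2 3 9 10 4
Walk LF starting at row 3, prepending L[row]:
  step 1: row=3, L[3]='$', prepend. Next row=LF[3]=0
  step 2: row=0, L[0]='x', prepend. Next row=LF[0]=1
  step 3: row=1, L[1]='z', prepend. Next row=LF[1]=8
  step 4: row=8, L[8]='z', prepend. Next row=LF[8]=9
  step 5: row=9, L[9]='z', prepend. Next row=LF[9]=10
  step 6: row=10, L[10]='x', prepend. Next row=LF[10]=4
  step 7: row=4, L[4]='y', prepend. Next row=LF[4]=6
  step 8: row=6, L[6]='x', prepend. Next row=LF[6]=2
  step 9: row=2, L[2]='y', prepend. Next row=LF[2]=5
  step 10: row=5, L[5]='y', prepend. Next row=LF[5]=7
  step 11: row=7, L[7]='x', prepend. Next row=LF[7]=3
Reversed output: xyyxyxzzzx$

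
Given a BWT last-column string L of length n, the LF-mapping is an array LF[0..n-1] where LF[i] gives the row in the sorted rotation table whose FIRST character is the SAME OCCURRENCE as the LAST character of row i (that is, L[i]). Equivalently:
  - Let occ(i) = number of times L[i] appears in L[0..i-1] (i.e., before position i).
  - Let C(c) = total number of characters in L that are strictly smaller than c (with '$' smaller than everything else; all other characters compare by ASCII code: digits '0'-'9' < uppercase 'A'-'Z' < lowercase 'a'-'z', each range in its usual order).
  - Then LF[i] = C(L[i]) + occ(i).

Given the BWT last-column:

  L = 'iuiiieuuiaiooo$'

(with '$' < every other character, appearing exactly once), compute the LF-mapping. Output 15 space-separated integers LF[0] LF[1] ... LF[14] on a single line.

Answer: 3 12 4 5 6 2 13 14 7 1 8 9 10 11 0

Derivation:
Char counts: '$':1, 'a':1, 'e':1, 'i':6, 'o':3, 'u':3
C (first-col start): C('$')=0, C('a')=1, C('e')=2, C('i')=3, C('o')=9, C('u')=12
L[0]='i': occ=0, LF[0]=C('i')+0=3+0=3
L[1]='u': occ=0, LF[1]=C('u')+0=12+0=12
L[2]='i': occ=1, LF[2]=C('i')+1=3+1=4
L[3]='i': occ=2, LF[3]=C('i')+2=3+2=5
L[4]='i': occ=3, LF[4]=C('i')+3=3+3=6
L[5]='e': occ=0, LF[5]=C('e')+0=2+0=2
L[6]='u': occ=1, LF[6]=C('u')+1=12+1=13
L[7]='u': occ=2, LF[7]=C('u')+2=12+2=14
L[8]='i': occ=4, LF[8]=C('i')+4=3+4=7
L[9]='a': occ=0, LF[9]=C('a')+0=1+0=1
L[10]='i': occ=5, LF[10]=C('i')+5=3+5=8
L[11]='o': occ=0, LF[11]=C('o')+0=9+0=9
L[12]='o': occ=1, LF[12]=C('o')+1=9+1=10
L[13]='o': occ=2, LF[13]=C('o')+2=9+2=11
L[14]='$': occ=0, LF[14]=C('$')+0=0+0=0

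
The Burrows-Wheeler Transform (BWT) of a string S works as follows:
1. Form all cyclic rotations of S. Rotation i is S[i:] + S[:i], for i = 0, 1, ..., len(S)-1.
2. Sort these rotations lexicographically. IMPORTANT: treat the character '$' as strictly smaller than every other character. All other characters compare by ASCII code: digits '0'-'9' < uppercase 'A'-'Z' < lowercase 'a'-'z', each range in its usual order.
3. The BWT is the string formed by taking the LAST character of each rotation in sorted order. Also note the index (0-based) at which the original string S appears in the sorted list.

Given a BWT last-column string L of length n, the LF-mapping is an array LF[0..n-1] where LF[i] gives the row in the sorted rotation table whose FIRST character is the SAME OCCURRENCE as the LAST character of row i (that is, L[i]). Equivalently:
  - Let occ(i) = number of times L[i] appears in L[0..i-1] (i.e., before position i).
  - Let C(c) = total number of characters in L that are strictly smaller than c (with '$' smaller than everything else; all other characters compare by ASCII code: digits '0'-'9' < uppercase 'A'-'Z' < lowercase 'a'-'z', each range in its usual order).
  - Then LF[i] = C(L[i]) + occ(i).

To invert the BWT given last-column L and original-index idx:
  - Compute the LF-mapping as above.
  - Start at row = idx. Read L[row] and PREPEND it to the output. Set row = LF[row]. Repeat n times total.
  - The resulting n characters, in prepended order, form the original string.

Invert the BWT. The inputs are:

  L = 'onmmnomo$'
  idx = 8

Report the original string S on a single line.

Answer: oonnmmmo$

Derivation:
LF mapping: 6 4 1 2 5 7 3 8 0
Walk LF starting at row 8, prepending L[row]:
  step 1: row=8, L[8]='$', prepend. Next row=LF[8]=0
  step 2: row=0, L[0]='o', prepend. Next row=LF[0]=6
  step 3: row=6, L[6]='m', prepend. Next row=LF[6]=3
  step 4: row=3, L[3]='m', prepend. Next row=LF[3]=2
  step 5: row=2, L[2]='m', prepend. Next row=LF[2]=1
  step 6: row=1, L[1]='n', prepend. Next row=LF[1]=4
  step 7: row=4, L[4]='n', prepend. Next row=LF[4]=5
  step 8: row=5, L[5]='o', prepend. Next row=LF[5]=7
  step 9: row=7, L[7]='o', prepend. Next row=LF[7]=8
Reversed output: oonnmmmo$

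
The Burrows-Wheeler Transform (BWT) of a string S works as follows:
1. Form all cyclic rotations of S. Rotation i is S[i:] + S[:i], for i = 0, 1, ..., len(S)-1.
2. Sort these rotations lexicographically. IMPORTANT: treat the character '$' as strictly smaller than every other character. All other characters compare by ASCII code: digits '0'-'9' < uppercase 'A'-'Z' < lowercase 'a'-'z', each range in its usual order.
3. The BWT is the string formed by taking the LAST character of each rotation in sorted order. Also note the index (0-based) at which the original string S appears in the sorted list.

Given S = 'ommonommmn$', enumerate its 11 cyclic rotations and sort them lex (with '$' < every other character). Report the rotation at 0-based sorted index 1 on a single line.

All 11 rotations (rotation i = S[i:]+S[:i]):
  rot[0] = ommonommmn$
  rot[1] = mmonommmn$o
  rot[2] = monommmn$om
  rot[3] = onommmn$omm
  rot[4] = nommmn$ommo
  rot[5] = ommmn$ommon
  rot[6] = mmmn$ommono
  rot[7] = mmn$ommonom
  rot[8] = mn$ommonomm
  rot[9] = n$ommonommm
  rot[10] = $ommonommmn
Sorted (with $ < everything):
  sorted[0] = $ommonommmn
  sorted[1] = mmmn$ommono
  sorted[2] = mmn$ommonom
  sorted[3] = mmonommmn$o
  sorted[4] = mn$ommonomm
  sorted[5] = monommmn$om
  sorted[6] = n$ommonommm
  sorted[7] = nommmn$ommo
  sorted[8] = ommmn$ommon
  sorted[9] = ommonommmn$
  sorted[10] = onommmn$omm
sorted[1] = mmmn$ommono

Answer: mmmn$ommono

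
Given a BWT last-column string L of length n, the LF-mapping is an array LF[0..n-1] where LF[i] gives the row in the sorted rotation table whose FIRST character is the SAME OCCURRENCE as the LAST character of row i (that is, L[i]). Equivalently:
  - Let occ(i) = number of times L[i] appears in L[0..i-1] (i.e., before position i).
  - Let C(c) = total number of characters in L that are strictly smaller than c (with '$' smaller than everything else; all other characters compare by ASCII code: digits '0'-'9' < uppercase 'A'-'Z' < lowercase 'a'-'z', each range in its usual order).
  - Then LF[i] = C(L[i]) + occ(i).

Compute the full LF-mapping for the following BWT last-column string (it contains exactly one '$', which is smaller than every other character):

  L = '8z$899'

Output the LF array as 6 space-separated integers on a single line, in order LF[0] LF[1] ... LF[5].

Answer: 1 5 0 2 3 4

Derivation:
Char counts: '$':1, '8':2, '9':2, 'z':1
C (first-col start): C('$')=0, C('8')=1, C('9')=3, C('z')=5
L[0]='8': occ=0, LF[0]=C('8')+0=1+0=1
L[1]='z': occ=0, LF[1]=C('z')+0=5+0=5
L[2]='$': occ=0, LF[2]=C('$')+0=0+0=0
L[3]='8': occ=1, LF[3]=C('8')+1=1+1=2
L[4]='9': occ=0, LF[4]=C('9')+0=3+0=3
L[5]='9': occ=1, LF[5]=C('9')+1=3+1=4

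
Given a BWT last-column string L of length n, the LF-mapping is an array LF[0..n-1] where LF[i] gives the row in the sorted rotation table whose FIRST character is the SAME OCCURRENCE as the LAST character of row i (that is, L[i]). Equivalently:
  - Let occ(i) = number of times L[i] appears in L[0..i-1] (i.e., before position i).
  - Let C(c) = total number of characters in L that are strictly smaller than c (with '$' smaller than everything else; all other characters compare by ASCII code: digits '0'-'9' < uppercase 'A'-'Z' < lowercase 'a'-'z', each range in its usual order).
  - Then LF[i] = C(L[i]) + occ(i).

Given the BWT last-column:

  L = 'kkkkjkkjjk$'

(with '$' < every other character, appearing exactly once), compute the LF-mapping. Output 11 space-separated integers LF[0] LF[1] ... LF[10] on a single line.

Char counts: '$':1, 'j':3, 'k':7
C (first-col start): C('$')=0, C('j')=1, C('k')=4
L[0]='k': occ=0, LF[0]=C('k')+0=4+0=4
L[1]='k': occ=1, LF[1]=C('k')+1=4+1=5
L[2]='k': occ=2, LF[2]=C('k')+2=4+2=6
L[3]='k': occ=3, LF[3]=C('k')+3=4+3=7
L[4]='j': occ=0, LF[4]=C('j')+0=1+0=1
L[5]='k': occ=4, LF[5]=C('k')+4=4+4=8
L[6]='k': occ=5, LF[6]=C('k')+5=4+5=9
L[7]='j': occ=1, LF[7]=C('j')+1=1+1=2
L[8]='j': occ=2, LF[8]=C('j')+2=1+2=3
L[9]='k': occ=6, LF[9]=C('k')+6=4+6=10
L[10]='$': occ=0, LF[10]=C('$')+0=0+0=0

Answer: 4 5 6 7 1 8 9 2 3 10 0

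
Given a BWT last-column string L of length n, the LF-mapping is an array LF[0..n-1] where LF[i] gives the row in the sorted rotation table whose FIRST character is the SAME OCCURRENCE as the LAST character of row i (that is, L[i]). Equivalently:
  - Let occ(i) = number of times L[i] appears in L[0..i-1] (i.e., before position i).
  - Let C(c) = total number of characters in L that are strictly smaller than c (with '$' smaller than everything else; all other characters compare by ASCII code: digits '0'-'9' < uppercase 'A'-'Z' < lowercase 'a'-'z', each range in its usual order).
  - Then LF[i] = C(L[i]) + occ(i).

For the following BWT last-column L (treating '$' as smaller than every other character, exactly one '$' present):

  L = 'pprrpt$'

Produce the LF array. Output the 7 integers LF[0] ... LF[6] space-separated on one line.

Answer: 1 2 4 5 3 6 0

Derivation:
Char counts: '$':1, 'p':3, 'r':2, 't':1
C (first-col start): C('$')=0, C('p')=1, C('r')=4, C('t')=6
L[0]='p': occ=0, LF[0]=C('p')+0=1+0=1
L[1]='p': occ=1, LF[1]=C('p')+1=1+1=2
L[2]='r': occ=0, LF[2]=C('r')+0=4+0=4
L[3]='r': occ=1, LF[3]=C('r')+1=4+1=5
L[4]='p': occ=2, LF[4]=C('p')+2=1+2=3
L[5]='t': occ=0, LF[5]=C('t')+0=6+0=6
L[6]='$': occ=0, LF[6]=C('$')+0=0+0=0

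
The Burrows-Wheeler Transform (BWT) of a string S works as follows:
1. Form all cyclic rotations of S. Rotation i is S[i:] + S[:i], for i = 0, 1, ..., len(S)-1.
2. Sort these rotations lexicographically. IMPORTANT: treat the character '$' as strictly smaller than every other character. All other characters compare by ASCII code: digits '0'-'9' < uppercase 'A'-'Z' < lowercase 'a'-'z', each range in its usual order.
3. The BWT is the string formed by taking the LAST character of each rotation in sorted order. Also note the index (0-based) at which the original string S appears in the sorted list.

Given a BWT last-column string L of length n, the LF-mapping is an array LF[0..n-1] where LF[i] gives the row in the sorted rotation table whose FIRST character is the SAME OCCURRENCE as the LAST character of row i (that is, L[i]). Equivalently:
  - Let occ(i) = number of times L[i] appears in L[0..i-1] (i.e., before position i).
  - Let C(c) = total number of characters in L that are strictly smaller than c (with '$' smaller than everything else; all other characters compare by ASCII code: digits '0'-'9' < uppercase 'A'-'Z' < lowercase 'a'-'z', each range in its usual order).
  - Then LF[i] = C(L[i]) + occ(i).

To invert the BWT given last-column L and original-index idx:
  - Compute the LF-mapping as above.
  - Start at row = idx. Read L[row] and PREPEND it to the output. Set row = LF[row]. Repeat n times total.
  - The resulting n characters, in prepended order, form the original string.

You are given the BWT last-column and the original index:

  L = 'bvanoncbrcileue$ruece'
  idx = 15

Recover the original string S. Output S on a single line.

Answer: occurrenceunbelievab$

Derivation:
LF mapping: 2 20 1 13 15 14 4 3 16 5 11 12 7 18 8 0 17 19 9 6 10
Walk LF starting at row 15, prepending L[row]:
  step 1: row=15, L[15]='$', prepend. Next row=LF[15]=0
  step 2: row=0, L[0]='b', prepend. Next row=LF[0]=2
  step 3: row=2, L[2]='a', prepend. Next row=LF[2]=1
  step 4: row=1, L[1]='v', prepend. Next row=LF[1]=20
  step 5: row=20, L[20]='e', prepend. Next row=LF[20]=10
  step 6: row=10, L[10]='i', prepend. Next row=LF[10]=11
  step 7: row=11, L[11]='l', prepend. Next row=LF[11]=12
  step 8: row=12, L[12]='e', prepend. Next row=LF[12]=7
  step 9: row=7, L[7]='b', prepend. Next row=LF[7]=3
  step 10: row=3, L[3]='n', prepend. Next row=LF[3]=13
  step 11: row=13, L[13]='u', prepend. Next row=LF[13]=18
  step 12: row=18, L[18]='e', prepend. Next row=LF[18]=9
  step 13: row=9, L[9]='c', prepend. Next row=LF[9]=5
  step 14: row=5, L[5]='n', prepend. Next row=LF[5]=14
  step 15: row=14, L[14]='e', prepend. Next row=LF[14]=8
  step 16: row=8, L[8]='r', prepend. Next row=LF[8]=16
  step 17: row=16, L[16]='r', prepend. Next row=LF[16]=17
  step 18: row=17, L[17]='u', prepend. Next row=LF[17]=19
  step 19: row=19, L[19]='c', prepend. Next row=LF[19]=6
  step 20: row=6, L[6]='c', prepend. Next row=LF[6]=4
  step 21: row=4, L[4]='o', prepend. Next row=LF[4]=15
Reversed output: occurrenceunbelievab$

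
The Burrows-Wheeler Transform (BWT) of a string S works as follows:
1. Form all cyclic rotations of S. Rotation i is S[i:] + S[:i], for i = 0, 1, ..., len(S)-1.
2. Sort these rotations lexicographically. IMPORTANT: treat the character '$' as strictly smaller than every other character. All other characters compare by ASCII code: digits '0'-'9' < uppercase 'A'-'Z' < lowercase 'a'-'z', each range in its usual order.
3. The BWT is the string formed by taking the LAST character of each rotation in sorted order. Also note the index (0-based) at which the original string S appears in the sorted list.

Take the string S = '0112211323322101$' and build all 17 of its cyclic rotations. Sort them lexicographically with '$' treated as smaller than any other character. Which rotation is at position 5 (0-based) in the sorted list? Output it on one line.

All 17 rotations (rotation i = S[i:]+S[:i]):
  rot[0] = 0112211323322101$
  rot[1] = 112211323322101$0
  rot[2] = 12211323322101$01
  rot[3] = 2211323322101$011
  rot[4] = 211323322101$0112
  rot[5] = 11323322101$01122
  rot[6] = 1323322101$011221
  rot[7] = 323322101$0112211
  rot[8] = 23322101$01122113
  rot[9] = 3322101$011221132
  rot[10] = 322101$0112211323
  rot[11] = 22101$01122113233
  rot[12] = 2101$011221132332
  rot[13] = 101$0112211323322
  rot[14] = 01$01122113233221
  rot[15] = 1$011221132332210
  rot[16] = $0112211323322101
Sorted (with $ < everything):
  sorted[0] = $0112211323322101
  sorted[1] = 01$01122113233221
  sorted[2] = 0112211323322101$
  sorted[3] = 1$011221132332210
  sorted[4] = 101$0112211323322
  sorted[5] = 112211323322101$0
  sorted[6] = 11323322101$01122
  sorted[7] = 12211323322101$01
  sorted[8] = 1323322101$011221
  sorted[9] = 2101$011221132332
  sorted[10] = 211323322101$0112
  sorted[11] = 22101$01122113233
  sorted[12] = 2211323322101$011
  sorted[13] = 23322101$01122113
  sorted[14] = 322101$0112211323
  sorted[15] = 323322101$0112211
  sorted[16] = 3322101$011221132
sorted[5] = 112211323322101$0

Answer: 112211323322101$0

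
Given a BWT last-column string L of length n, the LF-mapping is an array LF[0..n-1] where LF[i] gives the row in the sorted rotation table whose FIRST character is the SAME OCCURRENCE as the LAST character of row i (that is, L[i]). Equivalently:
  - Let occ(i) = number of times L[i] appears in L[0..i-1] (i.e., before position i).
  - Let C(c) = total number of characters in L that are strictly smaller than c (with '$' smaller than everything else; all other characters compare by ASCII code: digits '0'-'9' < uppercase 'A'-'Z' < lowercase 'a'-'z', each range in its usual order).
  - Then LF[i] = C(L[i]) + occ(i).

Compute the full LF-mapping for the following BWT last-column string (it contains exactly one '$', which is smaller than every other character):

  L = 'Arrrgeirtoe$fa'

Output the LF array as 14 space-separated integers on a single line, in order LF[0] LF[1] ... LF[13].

Char counts: '$':1, 'A':1, 'a':1, 'e':2, 'f':1, 'g':1, 'i':1, 'o':1, 'r':4, 't':1
C (first-col start): C('$')=0, C('A')=1, C('a')=2, C('e')=3, C('f')=5, C('g')=6, C('i')=7, C('o')=8, C('r')=9, C('t')=13
L[0]='A': occ=0, LF[0]=C('A')+0=1+0=1
L[1]='r': occ=0, LF[1]=C('r')+0=9+0=9
L[2]='r': occ=1, LF[2]=C('r')+1=9+1=10
L[3]='r': occ=2, LF[3]=C('r')+2=9+2=11
L[4]='g': occ=0, LF[4]=C('g')+0=6+0=6
L[5]='e': occ=0, LF[5]=C('e')+0=3+0=3
L[6]='i': occ=0, LF[6]=C('i')+0=7+0=7
L[7]='r': occ=3, LF[7]=C('r')+3=9+3=12
L[8]='t': occ=0, LF[8]=C('t')+0=13+0=13
L[9]='o': occ=0, LF[9]=C('o')+0=8+0=8
L[10]='e': occ=1, LF[10]=C('e')+1=3+1=4
L[11]='$': occ=0, LF[11]=C('$')+0=0+0=0
L[12]='f': occ=0, LF[12]=C('f')+0=5+0=5
L[13]='a': occ=0, LF[13]=C('a')+0=2+0=2

Answer: 1 9 10 11 6 3 7 12 13 8 4 0 5 2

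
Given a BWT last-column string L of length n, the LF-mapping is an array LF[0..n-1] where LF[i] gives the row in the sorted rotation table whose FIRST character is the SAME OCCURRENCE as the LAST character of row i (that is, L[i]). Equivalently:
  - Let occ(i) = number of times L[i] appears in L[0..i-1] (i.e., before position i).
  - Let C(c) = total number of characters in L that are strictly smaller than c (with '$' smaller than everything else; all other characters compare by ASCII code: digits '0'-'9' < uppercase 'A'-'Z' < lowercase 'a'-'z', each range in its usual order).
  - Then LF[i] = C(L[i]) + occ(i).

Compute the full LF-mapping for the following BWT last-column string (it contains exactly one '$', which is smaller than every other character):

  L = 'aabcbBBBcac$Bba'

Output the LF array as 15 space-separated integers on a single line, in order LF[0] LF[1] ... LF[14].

Char counts: '$':1, 'B':4, 'a':4, 'b':3, 'c':3
C (first-col start): C('$')=0, C('B')=1, C('a')=5, C('b')=9, C('c')=12
L[0]='a': occ=0, LF[0]=C('a')+0=5+0=5
L[1]='a': occ=1, LF[1]=C('a')+1=5+1=6
L[2]='b': occ=0, LF[2]=C('b')+0=9+0=9
L[3]='c': occ=0, LF[3]=C('c')+0=12+0=12
L[4]='b': occ=1, LF[4]=C('b')+1=9+1=10
L[5]='B': occ=0, LF[5]=C('B')+0=1+0=1
L[6]='B': occ=1, LF[6]=C('B')+1=1+1=2
L[7]='B': occ=2, LF[7]=C('B')+2=1+2=3
L[8]='c': occ=1, LF[8]=C('c')+1=12+1=13
L[9]='a': occ=2, LF[9]=C('a')+2=5+2=7
L[10]='c': occ=2, LF[10]=C('c')+2=12+2=14
L[11]='$': occ=0, LF[11]=C('$')+0=0+0=0
L[12]='B': occ=3, LF[12]=C('B')+3=1+3=4
L[13]='b': occ=2, LF[13]=C('b')+2=9+2=11
L[14]='a': occ=3, LF[14]=C('a')+3=5+3=8

Answer: 5 6 9 12 10 1 2 3 13 7 14 0 4 11 8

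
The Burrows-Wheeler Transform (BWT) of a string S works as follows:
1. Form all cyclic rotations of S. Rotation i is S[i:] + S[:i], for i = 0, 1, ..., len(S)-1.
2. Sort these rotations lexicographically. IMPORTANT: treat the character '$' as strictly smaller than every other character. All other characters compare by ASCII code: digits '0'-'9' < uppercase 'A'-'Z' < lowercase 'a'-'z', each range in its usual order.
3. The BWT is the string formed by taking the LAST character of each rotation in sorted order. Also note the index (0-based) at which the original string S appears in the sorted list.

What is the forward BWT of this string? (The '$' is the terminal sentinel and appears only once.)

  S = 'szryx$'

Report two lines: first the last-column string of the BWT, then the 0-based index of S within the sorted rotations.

All 6 rotations (rotation i = S[i:]+S[:i]):
  rot[0] = szryx$
  rot[1] = zryx$s
  rot[2] = ryx$sz
  rot[3] = yx$szr
  rot[4] = x$szry
  rot[5] = $szryx
Sorted (with $ < everything):
  sorted[0] = $szryx  (last char: 'x')
  sorted[1] = ryx$sz  (last char: 'z')
  sorted[2] = szryx$  (last char: '$')
  sorted[3] = x$szry  (last char: 'y')
  sorted[4] = yx$szr  (last char: 'r')
  sorted[5] = zryx$s  (last char: 's')
Last column: xz$yrs
Original string S is at sorted index 2

Answer: xz$yrs
2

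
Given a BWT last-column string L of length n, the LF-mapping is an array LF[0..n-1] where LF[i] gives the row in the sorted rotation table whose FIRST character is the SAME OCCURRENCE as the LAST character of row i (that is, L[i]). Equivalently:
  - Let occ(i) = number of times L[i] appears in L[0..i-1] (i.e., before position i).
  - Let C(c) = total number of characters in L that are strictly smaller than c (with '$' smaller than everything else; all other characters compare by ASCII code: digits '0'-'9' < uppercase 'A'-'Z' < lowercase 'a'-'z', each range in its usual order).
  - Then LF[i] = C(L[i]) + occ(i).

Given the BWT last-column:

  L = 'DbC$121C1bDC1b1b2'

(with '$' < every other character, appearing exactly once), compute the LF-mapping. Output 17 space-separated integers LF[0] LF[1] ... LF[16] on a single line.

Char counts: '$':1, '1':5, '2':2, 'C':3, 'D':2, 'b':4
C (first-col start): C('$')=0, C('1')=1, C('2')=6, C('C')=8, C('D')=11, C('b')=13
L[0]='D': occ=0, LF[0]=C('D')+0=11+0=11
L[1]='b': occ=0, LF[1]=C('b')+0=13+0=13
L[2]='C': occ=0, LF[2]=C('C')+0=8+0=8
L[3]='$': occ=0, LF[3]=C('$')+0=0+0=0
L[4]='1': occ=0, LF[4]=C('1')+0=1+0=1
L[5]='2': occ=0, LF[5]=C('2')+0=6+0=6
L[6]='1': occ=1, LF[6]=C('1')+1=1+1=2
L[7]='C': occ=1, LF[7]=C('C')+1=8+1=9
L[8]='1': occ=2, LF[8]=C('1')+2=1+2=3
L[9]='b': occ=1, LF[9]=C('b')+1=13+1=14
L[10]='D': occ=1, LF[10]=C('D')+1=11+1=12
L[11]='C': occ=2, LF[11]=C('C')+2=8+2=10
L[12]='1': occ=3, LF[12]=C('1')+3=1+3=4
L[13]='b': occ=2, LF[13]=C('b')+2=13+2=15
L[14]='1': occ=4, LF[14]=C('1')+4=1+4=5
L[15]='b': occ=3, LF[15]=C('b')+3=13+3=16
L[16]='2': occ=1, LF[16]=C('2')+1=6+1=7

Answer: 11 13 8 0 1 6 2 9 3 14 12 10 4 15 5 16 7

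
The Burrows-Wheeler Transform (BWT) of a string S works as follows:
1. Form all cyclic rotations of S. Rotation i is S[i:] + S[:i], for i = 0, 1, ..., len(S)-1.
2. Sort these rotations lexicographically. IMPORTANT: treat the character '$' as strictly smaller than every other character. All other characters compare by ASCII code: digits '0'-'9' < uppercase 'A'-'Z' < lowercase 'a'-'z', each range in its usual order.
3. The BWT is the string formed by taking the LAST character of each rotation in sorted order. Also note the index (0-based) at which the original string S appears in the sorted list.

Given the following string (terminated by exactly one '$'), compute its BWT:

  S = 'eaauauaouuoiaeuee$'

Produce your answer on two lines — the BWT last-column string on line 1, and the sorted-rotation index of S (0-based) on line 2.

Answer: eeiuuae$uaouaaaeuo
7

Derivation:
All 18 rotations (rotation i = S[i:]+S[:i]):
  rot[0] = eaauauaouuoiaeuee$
  rot[1] = aauauaouuoiaeuee$e
  rot[2] = auauaouuoiaeuee$ea
  rot[3] = uauaouuoiaeuee$eaa
  rot[4] = auaouuoiaeuee$eaau
  rot[5] = uaouuoiaeuee$eaaua
  rot[6] = aouuoiaeuee$eaauau
  rot[7] = ouuoiaeuee$eaauaua
  rot[8] = uuoiaeuee$eaauauao
  rot[9] = uoiaeuee$eaauauaou
  rot[10] = oiaeuee$eaauauaouu
  rot[11] = iaeuee$eaauauaouuo
  rot[12] = aeuee$eaauauaouuoi
  rot[13] = euee$eaauauaouuoia
  rot[14] = uee$eaauauaouuoiae
  rot[15] = ee$eaauauaouuoiaeu
  rot[16] = e$eaauauaouuoiaeue
  rot[17] = $eaauauaouuoiaeuee
Sorted (with $ < everything):
  sorted[0] = $eaauauaouuoiaeuee  (last char: 'e')
  sorted[1] = aauauaouuoiaeuee$e  (last char: 'e')
  sorted[2] = aeuee$eaauauaouuoi  (last char: 'i')
  sorted[3] = aouuoiaeuee$eaauau  (last char: 'u')
  sorted[4] = auaouuoiaeuee$eaau  (last char: 'u')
  sorted[5] = auauaouuoiaeuee$ea  (last char: 'a')
  sorted[6] = e$eaauauaouuoiaeue  (last char: 'e')
  sorted[7] = eaauauaouuoiaeuee$  (last char: '$')
  sorted[8] = ee$eaauauaouuoiaeu  (last char: 'u')
  sorted[9] = euee$eaauauaouuoia  (last char: 'a')
  sorted[10] = iaeuee$eaauauaouuo  (last char: 'o')
  sorted[11] = oiaeuee$eaauauaouu  (last char: 'u')
  sorted[12] = ouuoiaeuee$eaauaua  (last char: 'a')
  sorted[13] = uaouuoiaeuee$eaaua  (last char: 'a')
  sorted[14] = uauaouuoiaeuee$eaa  (last char: 'a')
  sorted[15] = uee$eaauauaouuoiae  (last char: 'e')
  sorted[16] = uoiaeuee$eaauauaou  (last char: 'u')
  sorted[17] = uuoiaeuee$eaauauao  (last char: 'o')
Last column: eeiuuae$uaouaaaeuo
Original string S is at sorted index 7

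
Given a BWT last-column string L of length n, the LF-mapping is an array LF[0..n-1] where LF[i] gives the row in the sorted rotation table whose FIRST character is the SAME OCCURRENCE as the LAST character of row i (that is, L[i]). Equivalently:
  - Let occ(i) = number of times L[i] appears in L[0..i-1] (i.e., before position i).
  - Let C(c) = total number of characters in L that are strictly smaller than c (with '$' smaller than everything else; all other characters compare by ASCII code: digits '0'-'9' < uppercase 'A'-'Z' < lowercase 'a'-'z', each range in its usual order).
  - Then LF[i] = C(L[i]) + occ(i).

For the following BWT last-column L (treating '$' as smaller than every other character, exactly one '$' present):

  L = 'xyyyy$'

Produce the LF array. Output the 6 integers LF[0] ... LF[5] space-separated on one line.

Char counts: '$':1, 'x':1, 'y':4
C (first-col start): C('$')=0, C('x')=1, C('y')=2
L[0]='x': occ=0, LF[0]=C('x')+0=1+0=1
L[1]='y': occ=0, LF[1]=C('y')+0=2+0=2
L[2]='y': occ=1, LF[2]=C('y')+1=2+1=3
L[3]='y': occ=2, LF[3]=C('y')+2=2+2=4
L[4]='y': occ=3, LF[4]=C('y')+3=2+3=5
L[5]='$': occ=0, LF[5]=C('$')+0=0+0=0

Answer: 1 2 3 4 5 0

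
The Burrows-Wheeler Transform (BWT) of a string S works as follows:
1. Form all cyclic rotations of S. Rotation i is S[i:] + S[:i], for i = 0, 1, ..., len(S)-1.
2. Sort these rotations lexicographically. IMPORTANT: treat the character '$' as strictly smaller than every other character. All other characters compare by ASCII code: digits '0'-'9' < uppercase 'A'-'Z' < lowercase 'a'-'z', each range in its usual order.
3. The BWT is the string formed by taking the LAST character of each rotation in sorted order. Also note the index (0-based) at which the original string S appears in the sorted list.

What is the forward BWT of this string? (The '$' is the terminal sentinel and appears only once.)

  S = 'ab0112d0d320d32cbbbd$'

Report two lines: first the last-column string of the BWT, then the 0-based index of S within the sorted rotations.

Answer: dbd201331dd$acbb2b200
11

Derivation:
All 21 rotations (rotation i = S[i:]+S[:i]):
  rot[0] = ab0112d0d320d32cbbbd$
  rot[1] = b0112d0d320d32cbbbd$a
  rot[2] = 0112d0d320d32cbbbd$ab
  rot[3] = 112d0d320d32cbbbd$ab0
  rot[4] = 12d0d320d32cbbbd$ab01
  rot[5] = 2d0d320d32cbbbd$ab011
  rot[6] = d0d320d32cbbbd$ab0112
  rot[7] = 0d320d32cbbbd$ab0112d
  rot[8] = d320d32cbbbd$ab0112d0
  rot[9] = 320d32cbbbd$ab0112d0d
  rot[10] = 20d32cbbbd$ab0112d0d3
  rot[11] = 0d32cbbbd$ab0112d0d32
  rot[12] = d32cbbbd$ab0112d0d320
  rot[13] = 32cbbbd$ab0112d0d320d
  rot[14] = 2cbbbd$ab0112d0d320d3
  rot[15] = cbbbd$ab0112d0d320d32
  rot[16] = bbbd$ab0112d0d320d32c
  rot[17] = bbd$ab0112d0d320d32cb
  rot[18] = bd$ab0112d0d320d32cbb
  rot[19] = d$ab0112d0d320d32cbbb
  rot[20] = $ab0112d0d320d32cbbbd
Sorted (with $ < everything):
  sorted[0] = $ab0112d0d320d32cbbbd  (last char: 'd')
  sorted[1] = 0112d0d320d32cbbbd$ab  (last char: 'b')
  sorted[2] = 0d320d32cbbbd$ab0112d  (last char: 'd')
  sorted[3] = 0d32cbbbd$ab0112d0d32  (last char: '2')
  sorted[4] = 112d0d320d32cbbbd$ab0  (last char: '0')
  sorted[5] = 12d0d320d32cbbbd$ab01  (last char: '1')
  sorted[6] = 20d32cbbbd$ab0112d0d3  (last char: '3')
  sorted[7] = 2cbbbd$ab0112d0d320d3  (last char: '3')
  sorted[8] = 2d0d320d32cbbbd$ab011  (last char: '1')
  sorted[9] = 320d32cbbbd$ab0112d0d  (last char: 'd')
  sorted[10] = 32cbbbd$ab0112d0d320d  (last char: 'd')
  sorted[11] = ab0112d0d320d32cbbbd$  (last char: '$')
  sorted[12] = b0112d0d320d32cbbbd$a  (last char: 'a')
  sorted[13] = bbbd$ab0112d0d320d32c  (last char: 'c')
  sorted[14] = bbd$ab0112d0d320d32cb  (last char: 'b')
  sorted[15] = bd$ab0112d0d320d32cbb  (last char: 'b')
  sorted[16] = cbbbd$ab0112d0d320d32  (last char: '2')
  sorted[17] = d$ab0112d0d320d32cbbb  (last char: 'b')
  sorted[18] = d0d320d32cbbbd$ab0112  (last char: '2')
  sorted[19] = d320d32cbbbd$ab0112d0  (last char: '0')
  sorted[20] = d32cbbbd$ab0112d0d320  (last char: '0')
Last column: dbd201331dd$acbb2b200
Original string S is at sorted index 11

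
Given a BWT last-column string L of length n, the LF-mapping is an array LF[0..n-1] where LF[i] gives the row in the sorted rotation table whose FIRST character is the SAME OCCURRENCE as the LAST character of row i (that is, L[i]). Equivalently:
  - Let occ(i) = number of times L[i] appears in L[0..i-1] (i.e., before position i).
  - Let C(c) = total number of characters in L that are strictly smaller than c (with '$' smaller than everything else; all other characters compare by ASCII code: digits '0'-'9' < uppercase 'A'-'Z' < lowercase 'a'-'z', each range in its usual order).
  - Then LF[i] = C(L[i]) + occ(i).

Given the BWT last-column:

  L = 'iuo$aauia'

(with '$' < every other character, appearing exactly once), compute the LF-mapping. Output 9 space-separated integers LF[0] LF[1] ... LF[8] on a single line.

Answer: 4 7 6 0 1 2 8 5 3

Derivation:
Char counts: '$':1, 'a':3, 'i':2, 'o':1, 'u':2
C (first-col start): C('$')=0, C('a')=1, C('i')=4, C('o')=6, C('u')=7
L[0]='i': occ=0, LF[0]=C('i')+0=4+0=4
L[1]='u': occ=0, LF[1]=C('u')+0=7+0=7
L[2]='o': occ=0, LF[2]=C('o')+0=6+0=6
L[3]='$': occ=0, LF[3]=C('$')+0=0+0=0
L[4]='a': occ=0, LF[4]=C('a')+0=1+0=1
L[5]='a': occ=1, LF[5]=C('a')+1=1+1=2
L[6]='u': occ=1, LF[6]=C('u')+1=7+1=8
L[7]='i': occ=1, LF[7]=C('i')+1=4+1=5
L[8]='a': occ=2, LF[8]=C('a')+2=1+2=3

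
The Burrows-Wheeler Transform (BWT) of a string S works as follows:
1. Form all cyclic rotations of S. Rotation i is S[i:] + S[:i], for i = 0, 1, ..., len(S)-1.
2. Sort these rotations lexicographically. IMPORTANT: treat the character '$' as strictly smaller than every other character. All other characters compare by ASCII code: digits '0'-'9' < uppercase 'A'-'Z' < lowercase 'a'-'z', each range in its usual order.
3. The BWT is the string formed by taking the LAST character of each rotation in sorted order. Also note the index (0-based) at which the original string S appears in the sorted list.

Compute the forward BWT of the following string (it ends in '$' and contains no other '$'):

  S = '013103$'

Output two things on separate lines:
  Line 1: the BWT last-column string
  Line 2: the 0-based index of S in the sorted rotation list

Answer: 3$13001
1

Derivation:
All 7 rotations (rotation i = S[i:]+S[:i]):
  rot[0] = 013103$
  rot[1] = 13103$0
  rot[2] = 3103$01
  rot[3] = 103$013
  rot[4] = 03$0131
  rot[5] = 3$01310
  rot[6] = $013103
Sorted (with $ < everything):
  sorted[0] = $013103  (last char: '3')
  sorted[1] = 013103$  (last char: '$')
  sorted[2] = 03$0131  (last char: '1')
  sorted[3] = 103$013  (last char: '3')
  sorted[4] = 13103$0  (last char: '0')
  sorted[5] = 3$01310  (last char: '0')
  sorted[6] = 3103$01  (last char: '1')
Last column: 3$13001
Original string S is at sorted index 1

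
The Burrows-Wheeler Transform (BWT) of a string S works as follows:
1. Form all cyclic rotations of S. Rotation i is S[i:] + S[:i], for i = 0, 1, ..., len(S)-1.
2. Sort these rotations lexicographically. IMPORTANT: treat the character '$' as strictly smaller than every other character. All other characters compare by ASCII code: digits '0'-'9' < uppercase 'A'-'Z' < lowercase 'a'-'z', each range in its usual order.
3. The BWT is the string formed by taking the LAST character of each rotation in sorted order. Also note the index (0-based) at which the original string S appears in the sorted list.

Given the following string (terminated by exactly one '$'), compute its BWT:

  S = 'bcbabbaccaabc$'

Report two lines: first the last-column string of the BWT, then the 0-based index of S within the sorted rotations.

All 14 rotations (rotation i = S[i:]+S[:i]):
  rot[0] = bcbabbaccaabc$
  rot[1] = cbabbaccaabc$b
  rot[2] = babbaccaabc$bc
  rot[3] = abbaccaabc$bcb
  rot[4] = bbaccaabc$bcba
  rot[5] = baccaabc$bcbab
  rot[6] = accaabc$bcbabb
  rot[7] = ccaabc$bcbabba
  rot[8] = caabc$bcbabbac
  rot[9] = aabc$bcbabbacc
  rot[10] = abc$bcbabbacca
  rot[11] = bc$bcbabbaccaa
  rot[12] = c$bcbabbaccaab
  rot[13] = $bcbabbaccaabc
Sorted (with $ < everything):
  sorted[0] = $bcbabbaccaabc  (last char: 'c')
  sorted[1] = aabc$bcbabbacc  (last char: 'c')
  sorted[2] = abbaccaabc$bcb  (last char: 'b')
  sorted[3] = abc$bcbabbacca  (last char: 'a')
  sorted[4] = accaabc$bcbabb  (last char: 'b')
  sorted[5] = babbaccaabc$bc  (last char: 'c')
  sorted[6] = baccaabc$bcbab  (last char: 'b')
  sorted[7] = bbaccaabc$bcba  (last char: 'a')
  sorted[8] = bc$bcbabbaccaa  (last char: 'a')
  sorted[9] = bcbabbaccaabc$  (last char: '$')
  sorted[10] = c$bcbabbaccaab  (last char: 'b')
  sorted[11] = caabc$bcbabbac  (last char: 'c')
  sorted[12] = cbabbaccaabc$b  (last char: 'b')
  sorted[13] = ccaabc$bcbabba  (last char: 'a')
Last column: ccbabcbaa$bcba
Original string S is at sorted index 9

Answer: ccbabcbaa$bcba
9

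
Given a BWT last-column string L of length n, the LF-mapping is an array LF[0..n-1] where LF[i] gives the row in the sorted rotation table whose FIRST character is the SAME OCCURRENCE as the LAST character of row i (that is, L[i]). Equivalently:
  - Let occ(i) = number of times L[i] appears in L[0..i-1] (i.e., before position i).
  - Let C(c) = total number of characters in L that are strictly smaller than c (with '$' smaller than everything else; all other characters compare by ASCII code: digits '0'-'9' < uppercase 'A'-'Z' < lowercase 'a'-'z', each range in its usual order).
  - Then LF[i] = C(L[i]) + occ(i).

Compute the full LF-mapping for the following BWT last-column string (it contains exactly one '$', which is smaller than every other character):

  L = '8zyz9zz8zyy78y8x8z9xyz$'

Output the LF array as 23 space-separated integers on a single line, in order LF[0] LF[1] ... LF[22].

Char counts: '$':1, '7':1, '8':5, '9':2, 'x':2, 'y':5, 'z':7
C (first-col start): C('$')=0, C('7')=1, C('8')=2, C('9')=7, C('x')=9, C('y')=11, C('z')=16
L[0]='8': occ=0, LF[0]=C('8')+0=2+0=2
L[1]='z': occ=0, LF[1]=C('z')+0=16+0=16
L[2]='y': occ=0, LF[2]=C('y')+0=11+0=11
L[3]='z': occ=1, LF[3]=C('z')+1=16+1=17
L[4]='9': occ=0, LF[4]=C('9')+0=7+0=7
L[5]='z': occ=2, LF[5]=C('z')+2=16+2=18
L[6]='z': occ=3, LF[6]=C('z')+3=16+3=19
L[7]='8': occ=1, LF[7]=C('8')+1=2+1=3
L[8]='z': occ=4, LF[8]=C('z')+4=16+4=20
L[9]='y': occ=1, LF[9]=C('y')+1=11+1=12
L[10]='y': occ=2, LF[10]=C('y')+2=11+2=13
L[11]='7': occ=0, LF[11]=C('7')+0=1+0=1
L[12]='8': occ=2, LF[12]=C('8')+2=2+2=4
L[13]='y': occ=3, LF[13]=C('y')+3=11+3=14
L[14]='8': occ=3, LF[14]=C('8')+3=2+3=5
L[15]='x': occ=0, LF[15]=C('x')+0=9+0=9
L[16]='8': occ=4, LF[16]=C('8')+4=2+4=6
L[17]='z': occ=5, LF[17]=C('z')+5=16+5=21
L[18]='9': occ=1, LF[18]=C('9')+1=7+1=8
L[19]='x': occ=1, LF[19]=C('x')+1=9+1=10
L[20]='y': occ=4, LF[20]=C('y')+4=11+4=15
L[21]='z': occ=6, LF[21]=C('z')+6=16+6=22
L[22]='$': occ=0, LF[22]=C('$')+0=0+0=0

Answer: 2 16 11 17 7 18 19 3 20 12 13 1 4 14 5 9 6 21 8 10 15 22 0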